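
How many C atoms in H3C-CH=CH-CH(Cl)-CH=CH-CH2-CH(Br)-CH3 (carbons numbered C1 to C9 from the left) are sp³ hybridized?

5

C1: sp3 ✓
C2: sp2
C3: sp2
C4: sp3 ✓
C5: sp2
C6: sp2
C7: sp3 ✓
C8: sp3 ✓
C9: sp3 ✓
C1, C4, C7, C8, C9 → 5 sp3 carbons.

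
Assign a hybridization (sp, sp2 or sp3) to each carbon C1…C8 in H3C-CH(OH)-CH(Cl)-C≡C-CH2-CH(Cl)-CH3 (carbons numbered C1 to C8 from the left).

C1 has 4 σ bonds: steric number 4 → sp3.
C2: 4 σ bonds — 4 electron domains, sp3.
C3 (4 σ bonds) has steric number 4: sp3.
C4: 2 σ bonds, plus two π bonds — 2 electron domains, sp.
C5 — 2 σ bonds, plus two π bonds. Steric number 2, so sp.
C6: 4 σ bonds — 4 electron domains, sp3.
C7 has 4 σ bonds: steric number 4 → sp3.
C8 carries 4 σ bonds, giving a steric number of 4, so it is sp3.

C1 sp3, C2 sp3, C3 sp3, C4 sp, C5 sp, C6 sp3, C7 sp3, C8 sp3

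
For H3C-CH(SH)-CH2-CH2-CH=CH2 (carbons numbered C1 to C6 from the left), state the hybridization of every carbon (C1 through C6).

C1 sp3, C2 sp3, C3 sp3, C4 sp3, C5 sp2, C6 sp2

C1 has 4 σ bonds: steric number 4 → sp3.
C2: 4 σ bonds — 4 electron domains, sp3.
C3 is sp3: 4 σ bonds, 4 electron-density regions.
C4 carries 4 σ bonds, giving a steric number of 4, so it is sp3.
C5 — 3 σ bonds, plus one π bond. Steric number 3, so sp2.
C6: 3 σ bonds, plus one π bond — 3 electron domains, sp2.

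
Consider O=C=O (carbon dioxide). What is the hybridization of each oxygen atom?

One σ bond + two lone pairs = steric number 3 → sp2.

sp2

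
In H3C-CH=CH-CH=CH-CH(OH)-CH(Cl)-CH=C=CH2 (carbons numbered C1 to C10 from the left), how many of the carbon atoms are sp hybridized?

C1: sp3
C2: sp2
C3: sp2
C4: sp2
C5: sp2
C6: sp3
C7: sp3
C8: sp2
C9: sp ✓
C10: sp2
C9 → 1 sp carbon.

1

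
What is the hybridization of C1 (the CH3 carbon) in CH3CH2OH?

C1 (the CH3 carbon) — 4 σ bonds. Steric number 4, so sp3.

sp^3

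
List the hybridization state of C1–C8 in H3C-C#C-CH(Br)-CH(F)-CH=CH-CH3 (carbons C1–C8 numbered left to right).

C1 (4 σ bonds) has steric number 4: sp3.
C2 carries 2 σ bonds, plus two π bonds, giving a steric number of 2, so it is sp.
C3 is sp: 2 σ bonds, plus two π bonds, 2 electron-density regions.
C4 — 4 σ bonds. Steric number 4, so sp3.
C5 has 4 σ bonds: steric number 4 → sp3.
C6 — 3 σ bonds, plus one π bond. Steric number 3, so sp2.
C7: 3 σ bonds, plus one π bond; 3 regions of electron density → sp2.
C8: 4 σ bonds; 4 regions of electron density → sp3.

C1 sp3, C2 sp, C3 sp, C4 sp3, C5 sp3, C6 sp2, C7 sp2, C8 sp3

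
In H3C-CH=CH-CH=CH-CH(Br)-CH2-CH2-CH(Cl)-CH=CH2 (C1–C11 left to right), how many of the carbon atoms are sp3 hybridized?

C1: sp3 ✓
C2: sp2
C3: sp2
C4: sp2
C5: sp2
C6: sp3 ✓
C7: sp3 ✓
C8: sp3 ✓
C9: sp3 ✓
C10: sp2
C11: sp2
C1, C6, C7, C8, C9 → 5 sp3 carbons.

5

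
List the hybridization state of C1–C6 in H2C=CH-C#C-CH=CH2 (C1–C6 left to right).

C1 sp2, C2 sp2, C3 sp, C4 sp, C5 sp2, C6 sp2

C1 is sp2: 3 σ bonds, plus one π bond, 3 electron-density regions.
C2: 3 σ bonds, plus one π bond; 3 regions of electron density → sp2.
C3 — 2 σ bonds, plus two π bonds. Steric number 2, so sp.
C4: 2 σ bonds, plus two π bonds — 2 electron domains, sp.
C5 (3 σ bonds, plus one π bond) has steric number 3: sp2.
C6 is sp2: 3 σ bonds, plus one π bond, 3 electron-density regions.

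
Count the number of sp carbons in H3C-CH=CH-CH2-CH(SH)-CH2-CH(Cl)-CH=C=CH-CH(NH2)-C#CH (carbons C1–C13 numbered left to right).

3

C1: sp3
C2: sp2
C3: sp2
C4: sp3
C5: sp3
C6: sp3
C7: sp3
C8: sp2
C9: sp ✓
C10: sp2
C11: sp3
C12: sp ✓
C13: sp ✓
C9, C12, C13 → 3 sp carbons.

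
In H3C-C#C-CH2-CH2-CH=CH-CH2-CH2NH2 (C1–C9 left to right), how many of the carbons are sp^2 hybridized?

2

C1: sp3
C2: sp
C3: sp
C4: sp3
C5: sp3
C6: sp2 ✓
C7: sp2 ✓
C8: sp3
C9: sp3
C6, C7 → 2 sp2 carbons.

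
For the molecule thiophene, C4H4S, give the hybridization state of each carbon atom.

sp²

Each carbon atom carries 3 σ bonds, plus one π bond, giving a steric number of 3, so it is sp2.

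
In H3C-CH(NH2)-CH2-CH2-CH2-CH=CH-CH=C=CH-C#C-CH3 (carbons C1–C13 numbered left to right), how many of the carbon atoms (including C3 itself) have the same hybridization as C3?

6

C3 is sp3 (only σ bonds).
C1: sp3 ✓
C2: sp3 ✓
C3: sp3 ✓
C4: sp3 ✓
C5: sp3 ✓
C6: sp2
C7: sp2
C8: sp2
C9: sp
C10: sp2
C11: sp
C12: sp
C13: sp3 ✓
6 carbons are sp3.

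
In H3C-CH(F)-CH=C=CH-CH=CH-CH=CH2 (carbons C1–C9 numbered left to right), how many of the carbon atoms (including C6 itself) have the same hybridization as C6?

C6 is sp2 (one π bond).
C1: sp3
C2: sp3
C3: sp2 ✓
C4: sp
C5: sp2 ✓
C6: sp2 ✓
C7: sp2 ✓
C8: sp2 ✓
C9: sp2 ✓
6 carbons are sp2.

6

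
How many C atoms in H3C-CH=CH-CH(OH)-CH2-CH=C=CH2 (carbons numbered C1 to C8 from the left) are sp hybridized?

C1: sp3
C2: sp2
C3: sp2
C4: sp3
C5: sp3
C6: sp2
C7: sp ✓
C8: sp2
C7 → 1 sp carbon.

1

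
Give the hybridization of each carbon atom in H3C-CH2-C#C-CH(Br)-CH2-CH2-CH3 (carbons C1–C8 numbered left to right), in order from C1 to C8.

C1 is sp3: 4 σ bonds, 4 electron-density regions.
C2: 4 σ bonds; 4 regions of electron density → sp3.
C3 (2 σ bonds, plus two π bonds) has steric number 2: sp.
C4: 2 σ bonds, plus two π bonds; 2 regions of electron density → sp.
C5 is sp3: 4 σ bonds, 4 electron-density regions.
C6 has 4 σ bonds: steric number 4 → sp3.
C7 — 4 σ bonds. Steric number 4, so sp3.
C8 — 4 σ bonds. Steric number 4, so sp3.

C1 sp3, C2 sp3, C3 sp, C4 sp, C5 sp3, C6 sp3, C7 sp3, C8 sp3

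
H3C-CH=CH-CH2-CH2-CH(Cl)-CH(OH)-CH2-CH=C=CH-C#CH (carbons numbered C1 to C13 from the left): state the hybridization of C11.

C11: 3 σ bonds, plus one π bond; 3 regions of electron density → sp2.

sp2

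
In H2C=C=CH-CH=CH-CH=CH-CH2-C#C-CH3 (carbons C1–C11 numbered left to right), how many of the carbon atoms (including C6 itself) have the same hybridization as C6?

C6 is sp2 (one π bond).
C1: sp2 ✓
C2: sp
C3: sp2 ✓
C4: sp2 ✓
C5: sp2 ✓
C6: sp2 ✓
C7: sp2 ✓
C8: sp3
C9: sp
C10: sp
C11: sp3
6 carbons are sp2.

6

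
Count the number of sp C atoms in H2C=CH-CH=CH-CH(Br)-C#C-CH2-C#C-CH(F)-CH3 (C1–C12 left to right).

C1: sp2
C2: sp2
C3: sp2
C4: sp2
C5: sp3
C6: sp ✓
C7: sp ✓
C8: sp3
C9: sp ✓
C10: sp ✓
C11: sp3
C12: sp3
C6, C7, C9, C10 → 4 sp carbons.

4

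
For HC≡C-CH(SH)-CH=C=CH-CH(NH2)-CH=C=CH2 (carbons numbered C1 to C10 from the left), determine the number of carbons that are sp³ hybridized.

2

C1: sp
C2: sp
C3: sp3 ✓
C4: sp2
C5: sp
C6: sp2
C7: sp3 ✓
C8: sp2
C9: sp
C10: sp2
C3, C7 → 2 sp3 carbons.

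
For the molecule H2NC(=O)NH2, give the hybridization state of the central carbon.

The central carbon carries 3 σ bonds, plus one π bond, giving a steric number of 3, so it is sp2.

sp^2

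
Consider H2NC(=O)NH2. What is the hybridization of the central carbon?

sp2

The central carbon: 3 σ bonds, plus one π bond — 3 electron domains, sp2.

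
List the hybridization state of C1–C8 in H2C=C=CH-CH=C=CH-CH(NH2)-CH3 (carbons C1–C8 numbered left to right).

C1 is sp2: 3 σ bonds, plus one π bond, 3 electron-density regions.
C2 carries 2 σ bonds, plus two π bonds, giving a steric number of 2, so it is sp.
C3 has 3 σ bonds, plus one π bond: steric number 3 → sp2.
C4: 3 σ bonds, plus one π bond; 3 regions of electron density → sp2.
C5 is sp: 2 σ bonds, plus two π bonds, 2 electron-density regions.
C6 — 3 σ bonds, plus one π bond. Steric number 3, so sp2.
C7: 4 σ bonds — 4 electron domains, sp3.
C8 carries 4 σ bonds, giving a steric number of 4, so it is sp3.

C1 sp2, C2 sp, C3 sp2, C4 sp2, C5 sp, C6 sp2, C7 sp3, C8 sp3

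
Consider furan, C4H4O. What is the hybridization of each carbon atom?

sp^2

Each carbon atom is sp2: 3 σ bonds, plus one π bond, 3 electron-density regions.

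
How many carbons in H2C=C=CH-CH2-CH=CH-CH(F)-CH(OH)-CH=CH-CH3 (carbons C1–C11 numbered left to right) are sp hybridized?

C1: sp2
C2: sp ✓
C3: sp2
C4: sp3
C5: sp2
C6: sp2
C7: sp3
C8: sp3
C9: sp2
C10: sp2
C11: sp3
C2 → 1 sp carbon.

1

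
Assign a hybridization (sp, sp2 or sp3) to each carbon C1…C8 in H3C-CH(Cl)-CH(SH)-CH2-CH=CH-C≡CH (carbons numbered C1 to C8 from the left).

C1: 4 σ bonds; 4 regions of electron density → sp3.
C2: 4 σ bonds — 4 electron domains, sp3.
C3: 4 σ bonds — 4 electron domains, sp3.
C4: 4 σ bonds; 4 regions of electron density → sp3.
C5: 3 σ bonds, plus one π bond — 3 electron domains, sp2.
C6 — 3 σ bonds, plus one π bond. Steric number 3, so sp2.
C7 — 2 σ bonds, plus two π bonds. Steric number 2, so sp.
C8: 2 σ bonds, plus two π bonds — 2 electron domains, sp.

C1 sp3, C2 sp3, C3 sp3, C4 sp3, C5 sp2, C6 sp2, C7 sp, C8 sp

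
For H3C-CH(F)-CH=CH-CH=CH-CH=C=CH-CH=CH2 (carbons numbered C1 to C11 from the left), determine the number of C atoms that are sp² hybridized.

8

C1: sp3
C2: sp3
C3: sp2 ✓
C4: sp2 ✓
C5: sp2 ✓
C6: sp2 ✓
C7: sp2 ✓
C8: sp
C9: sp2 ✓
C10: sp2 ✓
C11: sp2 ✓
C3, C4, C5, C6, C7, C9, C10, C11 → 8 sp2 carbons.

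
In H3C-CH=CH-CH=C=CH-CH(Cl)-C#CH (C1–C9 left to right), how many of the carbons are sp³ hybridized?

2

C1: sp3 ✓
C2: sp2
C3: sp2
C4: sp2
C5: sp
C6: sp2
C7: sp3 ✓
C8: sp
C9: sp
C1, C7 → 2 sp3 carbons.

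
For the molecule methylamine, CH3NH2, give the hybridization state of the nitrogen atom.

sp^3

Three σ bonds + one lone pair = steric number 4 → sp3.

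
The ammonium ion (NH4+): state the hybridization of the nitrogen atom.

Four σ bonds, no lone pair → sp3, tetrahedral.

sp3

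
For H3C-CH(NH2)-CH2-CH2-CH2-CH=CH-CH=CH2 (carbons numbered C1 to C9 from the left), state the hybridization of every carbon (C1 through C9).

C1 sp3, C2 sp3, C3 sp3, C4 sp3, C5 sp3, C6 sp2, C7 sp2, C8 sp2, C9 sp2

C1: 4 σ bonds; 4 regions of electron density → sp3.
C2 — 4 σ bonds. Steric number 4, so sp3.
C3: 4 σ bonds — 4 electron domains, sp3.
C4: 4 σ bonds; 4 regions of electron density → sp3.
C5: 4 σ bonds; 4 regions of electron density → sp3.
C6 has 3 σ bonds, plus one π bond: steric number 3 → sp2.
C7 is sp2: 3 σ bonds, plus one π bond, 3 electron-density regions.
C8 has 3 σ bonds, plus one π bond: steric number 3 → sp2.
C9 is sp2: 3 σ bonds, plus one π bond, 3 electron-density regions.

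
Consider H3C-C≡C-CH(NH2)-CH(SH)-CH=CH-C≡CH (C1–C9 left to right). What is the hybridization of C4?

sp3

C4: 4 σ bonds — 4 electron domains, sp3.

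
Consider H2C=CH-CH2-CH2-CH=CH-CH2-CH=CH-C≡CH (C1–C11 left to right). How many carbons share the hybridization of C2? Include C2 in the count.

C2 is sp2 (one π bond).
C1: sp2 ✓
C2: sp2 ✓
C3: sp3
C4: sp3
C5: sp2 ✓
C6: sp2 ✓
C7: sp3
C8: sp2 ✓
C9: sp2 ✓
C10: sp
C11: sp
6 carbons are sp2.

6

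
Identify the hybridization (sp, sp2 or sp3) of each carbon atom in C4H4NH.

Each carbon atom — 3 σ bonds, plus one π bond. Steric number 3, so sp2.

sp²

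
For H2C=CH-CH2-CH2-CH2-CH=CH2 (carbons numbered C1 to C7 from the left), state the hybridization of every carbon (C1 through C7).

C1 is sp2: 3 σ bonds, plus one π bond, 3 electron-density regions.
C2 — 3 σ bonds, plus one π bond. Steric number 3, so sp2.
C3 carries 4 σ bonds, giving a steric number of 4, so it is sp3.
C4: 4 σ bonds; 4 regions of electron density → sp3.
C5 carries 4 σ bonds, giving a steric number of 4, so it is sp3.
C6 (3 σ bonds, plus one π bond) has steric number 3: sp2.
C7: 3 σ bonds, plus one π bond — 3 electron domains, sp2.

C1 sp2, C2 sp2, C3 sp3, C4 sp3, C5 sp3, C6 sp2, C7 sp2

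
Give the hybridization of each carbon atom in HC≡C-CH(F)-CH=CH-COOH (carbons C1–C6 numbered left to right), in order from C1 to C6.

C1 has 2 σ bonds, plus two π bonds: steric number 2 → sp.
C2 (2 σ bonds, plus two π bonds) has steric number 2: sp.
C3 — 4 σ bonds. Steric number 4, so sp3.
C4: 3 σ bonds, plus one π bond; 3 regions of electron density → sp2.
C5 is sp2: 3 σ bonds, plus one π bond, 3 electron-density regions.
C6: 3 σ bonds, plus one π bond; 3 regions of electron density → sp2.

C1 sp, C2 sp, C3 sp3, C4 sp2, C5 sp2, C6 sp2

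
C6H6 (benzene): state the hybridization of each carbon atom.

sp²

Every ring carbon has three σ bonds and contributes one p electron to the aromatic π system.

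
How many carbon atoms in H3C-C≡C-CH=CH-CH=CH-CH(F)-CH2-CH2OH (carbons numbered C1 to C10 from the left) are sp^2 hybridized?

C1: sp3
C2: sp
C3: sp
C4: sp2 ✓
C5: sp2 ✓
C6: sp2 ✓
C7: sp2 ✓
C8: sp3
C9: sp3
C10: sp3
C4, C5, C6, C7 → 4 sp2 carbons.

4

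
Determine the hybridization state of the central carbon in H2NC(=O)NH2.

The central carbon is sp2: 3 σ bonds, plus one π bond, 3 electron-density regions.

sp²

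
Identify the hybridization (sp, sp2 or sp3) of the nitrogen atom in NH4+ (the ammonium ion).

sp^3

Four σ bonds, no lone pair → sp3, tetrahedral.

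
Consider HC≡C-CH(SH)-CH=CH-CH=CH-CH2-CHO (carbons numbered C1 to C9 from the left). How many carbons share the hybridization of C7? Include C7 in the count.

5

C7 is sp2 (one π bond).
C1: sp
C2: sp
C3: sp3
C4: sp2 ✓
C5: sp2 ✓
C6: sp2 ✓
C7: sp2 ✓
C8: sp3
C9: sp2 ✓
5 carbons are sp2.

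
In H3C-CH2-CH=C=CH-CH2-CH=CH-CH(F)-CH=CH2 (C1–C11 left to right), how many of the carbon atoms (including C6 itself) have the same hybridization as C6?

4

C6 is sp3 (only σ bonds).
C1: sp3 ✓
C2: sp3 ✓
C3: sp2
C4: sp
C5: sp2
C6: sp3 ✓
C7: sp2
C8: sp2
C9: sp3 ✓
C10: sp2
C11: sp2
4 carbons are sp3.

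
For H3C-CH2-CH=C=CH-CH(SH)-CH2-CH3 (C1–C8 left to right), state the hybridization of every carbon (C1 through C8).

C1 has 4 σ bonds: steric number 4 → sp3.
C2 carries 4 σ bonds, giving a steric number of 4, so it is sp3.
C3 is sp2: 3 σ bonds, plus one π bond, 3 electron-density regions.
C4: 2 σ bonds, plus two π bonds — 2 electron domains, sp.
C5 has 3 σ bonds, plus one π bond: steric number 3 → sp2.
C6 is sp3: 4 σ bonds, 4 electron-density regions.
C7 (4 σ bonds) has steric number 4: sp3.
C8 carries 4 σ bonds, giving a steric number of 4, so it is sp3.

C1 sp3, C2 sp3, C3 sp2, C4 sp, C5 sp2, C6 sp3, C7 sp3, C8 sp3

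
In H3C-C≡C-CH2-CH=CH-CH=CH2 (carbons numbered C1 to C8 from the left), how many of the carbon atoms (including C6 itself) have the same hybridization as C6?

C6 is sp2 (one π bond).
C1: sp3
C2: sp
C3: sp
C4: sp3
C5: sp2 ✓
C6: sp2 ✓
C7: sp2 ✓
C8: sp2 ✓
4 carbons are sp2.

4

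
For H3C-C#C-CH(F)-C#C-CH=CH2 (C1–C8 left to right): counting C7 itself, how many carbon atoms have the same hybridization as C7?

2

C7 is sp2 (one π bond).
C1: sp3
C2: sp
C3: sp
C4: sp3
C5: sp
C6: sp
C7: sp2 ✓
C8: sp2 ✓
2 carbons are sp2.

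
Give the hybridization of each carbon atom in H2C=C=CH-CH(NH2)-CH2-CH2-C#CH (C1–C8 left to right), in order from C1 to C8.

C1 (3 σ bonds, plus one π bond) has steric number 3: sp2.
C2: 2 σ bonds, plus two π bonds; 2 regions of electron density → sp.
C3 (3 σ bonds, plus one π bond) has steric number 3: sp2.
C4 — 4 σ bonds. Steric number 4, so sp3.
C5 is sp3: 4 σ bonds, 4 electron-density regions.
C6: 4 σ bonds; 4 regions of electron density → sp3.
C7 has 2 σ bonds, plus two π bonds: steric number 2 → sp.
C8: 2 σ bonds, plus two π bonds; 2 regions of electron density → sp.

C1 sp2, C2 sp, C3 sp2, C4 sp3, C5 sp3, C6 sp3, C7 sp, C8 sp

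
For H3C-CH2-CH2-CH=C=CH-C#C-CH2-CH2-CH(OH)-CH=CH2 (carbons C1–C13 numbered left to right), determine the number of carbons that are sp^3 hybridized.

C1: sp3 ✓
C2: sp3 ✓
C3: sp3 ✓
C4: sp2
C5: sp
C6: sp2
C7: sp
C8: sp
C9: sp3 ✓
C10: sp3 ✓
C11: sp3 ✓
C12: sp2
C13: sp2
C1, C2, C3, C9, C10, C11 → 6 sp3 carbons.

6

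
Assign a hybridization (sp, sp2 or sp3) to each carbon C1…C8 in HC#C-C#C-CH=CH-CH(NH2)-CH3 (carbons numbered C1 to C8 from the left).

C1 sp, C2 sp, C3 sp, C4 sp, C5 sp2, C6 sp2, C7 sp3, C8 sp3

C1 — 2 σ bonds, plus two π bonds. Steric number 2, so sp.
C2: 2 σ bonds, plus two π bonds — 2 electron domains, sp.
C3 is sp: 2 σ bonds, plus two π bonds, 2 electron-density regions.
C4 (2 σ bonds, plus two π bonds) has steric number 2: sp.
C5 is sp2: 3 σ bonds, plus one π bond, 3 electron-density regions.
C6: 3 σ bonds, plus one π bond — 3 electron domains, sp2.
C7 — 4 σ bonds. Steric number 4, so sp3.
C8: 4 σ bonds — 4 electron domains, sp3.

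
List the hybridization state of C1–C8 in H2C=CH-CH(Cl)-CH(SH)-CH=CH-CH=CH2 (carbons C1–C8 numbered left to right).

C1 (3 σ bonds, plus one π bond) has steric number 3: sp2.
C2 is sp2: 3 σ bonds, plus one π bond, 3 electron-density regions.
C3 (4 σ bonds) has steric number 4: sp3.
C4 is sp3: 4 σ bonds, 4 electron-density regions.
C5 is sp2: 3 σ bonds, plus one π bond, 3 electron-density regions.
C6 (3 σ bonds, plus one π bond) has steric number 3: sp2.
C7 carries 3 σ bonds, plus one π bond, giving a steric number of 3, so it is sp2.
C8 is sp2: 3 σ bonds, plus one π bond, 3 electron-density regions.

C1 sp2, C2 sp2, C3 sp3, C4 sp3, C5 sp2, C6 sp2, C7 sp2, C8 sp2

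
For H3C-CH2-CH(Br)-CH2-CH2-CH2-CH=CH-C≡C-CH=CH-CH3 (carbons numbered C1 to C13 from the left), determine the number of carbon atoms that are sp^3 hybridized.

C1: sp3 ✓
C2: sp3 ✓
C3: sp3 ✓
C4: sp3 ✓
C5: sp3 ✓
C6: sp3 ✓
C7: sp2
C8: sp2
C9: sp
C10: sp
C11: sp2
C12: sp2
C13: sp3 ✓
C1, C2, C3, C4, C5, C6, C13 → 7 sp3 carbons.

7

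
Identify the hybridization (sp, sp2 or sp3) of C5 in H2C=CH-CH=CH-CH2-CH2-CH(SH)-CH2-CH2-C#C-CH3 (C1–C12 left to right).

sp3

C5 carries 4 σ bonds, giving a steric number of 4, so it is sp3.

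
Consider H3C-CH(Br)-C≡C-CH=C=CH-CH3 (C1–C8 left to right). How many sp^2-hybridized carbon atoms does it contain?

C1: sp3
C2: sp3
C3: sp
C4: sp
C5: sp2 ✓
C6: sp
C7: sp2 ✓
C8: sp3
C5, C7 → 2 sp2 carbons.

2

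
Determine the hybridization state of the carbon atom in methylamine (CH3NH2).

sp³

The carbon atom: 4 σ bonds; 4 regions of electron density → sp3.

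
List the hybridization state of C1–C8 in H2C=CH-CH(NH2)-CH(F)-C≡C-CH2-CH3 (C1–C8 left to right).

C1 sp2, C2 sp2, C3 sp3, C4 sp3, C5 sp, C6 sp, C7 sp3, C8 sp3

C1 has 3 σ bonds, plus one π bond: steric number 3 → sp2.
C2 (3 σ bonds, plus one π bond) has steric number 3: sp2.
C3 carries 4 σ bonds, giving a steric number of 4, so it is sp3.
C4: 4 σ bonds; 4 regions of electron density → sp3.
C5 is sp: 2 σ bonds, plus two π bonds, 2 electron-density regions.
C6 — 2 σ bonds, plus two π bonds. Steric number 2, so sp.
C7 — 4 σ bonds. Steric number 4, so sp3.
C8 (4 σ bonds) has steric number 4: sp3.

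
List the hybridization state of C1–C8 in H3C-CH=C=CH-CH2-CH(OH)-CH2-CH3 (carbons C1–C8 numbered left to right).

C1 sp3, C2 sp2, C3 sp, C4 sp2, C5 sp3, C6 sp3, C7 sp3, C8 sp3

C1 has 4 σ bonds: steric number 4 → sp3.
C2: 3 σ bonds, plus one π bond; 3 regions of electron density → sp2.
C3 is sp: 2 σ bonds, plus two π bonds, 2 electron-density regions.
C4 — 3 σ bonds, plus one π bond. Steric number 3, so sp2.
C5 has 4 σ bonds: steric number 4 → sp3.
C6: 4 σ bonds — 4 electron domains, sp3.
C7: 4 σ bonds — 4 electron domains, sp3.
C8 (4 σ bonds) has steric number 4: sp3.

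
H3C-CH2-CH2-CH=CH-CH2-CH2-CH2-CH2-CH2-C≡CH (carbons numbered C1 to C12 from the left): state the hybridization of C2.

sp3

C2 carries 4 σ bonds, giving a steric number of 4, so it is sp3.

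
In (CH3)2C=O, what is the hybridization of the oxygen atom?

One σ bond + two lone pairs = steric number 3 → sp2.

sp2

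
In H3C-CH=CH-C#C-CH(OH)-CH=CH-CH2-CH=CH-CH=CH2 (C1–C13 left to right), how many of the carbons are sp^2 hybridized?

C1: sp3
C2: sp2 ✓
C3: sp2 ✓
C4: sp
C5: sp
C6: sp3
C7: sp2 ✓
C8: sp2 ✓
C9: sp3
C10: sp2 ✓
C11: sp2 ✓
C12: sp2 ✓
C13: sp2 ✓
C2, C3, C7, C8, C10, C11, C12, C13 → 8 sp2 carbons.

8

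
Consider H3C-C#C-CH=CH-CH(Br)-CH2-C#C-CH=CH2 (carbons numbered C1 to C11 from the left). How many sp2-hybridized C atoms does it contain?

C1: sp3
C2: sp
C3: sp
C4: sp2 ✓
C5: sp2 ✓
C6: sp3
C7: sp3
C8: sp
C9: sp
C10: sp2 ✓
C11: sp2 ✓
C4, C5, C10, C11 → 4 sp2 carbons.

4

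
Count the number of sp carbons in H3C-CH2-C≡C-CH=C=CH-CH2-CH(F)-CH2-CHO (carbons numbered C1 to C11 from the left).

3

C1: sp3
C2: sp3
C3: sp ✓
C4: sp ✓
C5: sp2
C6: sp ✓
C7: sp2
C8: sp3
C9: sp3
C10: sp3
C11: sp2
C3, C4, C6 → 3 sp carbons.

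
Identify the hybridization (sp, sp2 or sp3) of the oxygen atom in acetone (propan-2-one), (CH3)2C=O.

sp^2

One σ bond + two lone pairs = steric number 3 → sp2.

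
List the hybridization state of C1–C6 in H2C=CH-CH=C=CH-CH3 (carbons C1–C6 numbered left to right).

C1 sp2, C2 sp2, C3 sp2, C4 sp, C5 sp2, C6 sp3

C1: 3 σ bonds, plus one π bond; 3 regions of electron density → sp2.
C2 carries 3 σ bonds, plus one π bond, giving a steric number of 3, so it is sp2.
C3 has 3 σ bonds, plus one π bond: steric number 3 → sp2.
C4 (2 σ bonds, plus two π bonds) has steric number 2: sp.
C5 has 3 σ bonds, plus one π bond: steric number 3 → sp2.
C6 has 4 σ bonds: steric number 4 → sp3.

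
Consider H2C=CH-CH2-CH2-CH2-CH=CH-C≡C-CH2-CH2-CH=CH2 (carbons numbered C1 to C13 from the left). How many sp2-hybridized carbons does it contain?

6

C1: sp2 ✓
C2: sp2 ✓
C3: sp3
C4: sp3
C5: sp3
C6: sp2 ✓
C7: sp2 ✓
C8: sp
C9: sp
C10: sp3
C11: sp3
C12: sp2 ✓
C13: sp2 ✓
C1, C2, C6, C7, C12, C13 → 6 sp2 carbons.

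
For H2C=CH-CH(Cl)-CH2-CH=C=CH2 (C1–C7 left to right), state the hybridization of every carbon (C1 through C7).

C1 (3 σ bonds, plus one π bond) has steric number 3: sp2.
C2 carries 3 σ bonds, plus one π bond, giving a steric number of 3, so it is sp2.
C3: 4 σ bonds — 4 electron domains, sp3.
C4 — 4 σ bonds. Steric number 4, so sp3.
C5 (3 σ bonds, plus one π bond) has steric number 3: sp2.
C6: 2 σ bonds, plus two π bonds; 2 regions of electron density → sp.
C7: 3 σ bonds, plus one π bond; 3 regions of electron density → sp2.

C1 sp2, C2 sp2, C3 sp3, C4 sp3, C5 sp2, C6 sp, C7 sp2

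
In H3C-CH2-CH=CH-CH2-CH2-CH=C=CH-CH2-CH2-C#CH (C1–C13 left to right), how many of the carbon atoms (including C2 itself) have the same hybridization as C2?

C2 is sp3 (only σ bonds).
C1: sp3 ✓
C2: sp3 ✓
C3: sp2
C4: sp2
C5: sp3 ✓
C6: sp3 ✓
C7: sp2
C8: sp
C9: sp2
C10: sp3 ✓
C11: sp3 ✓
C12: sp
C13: sp
6 carbons are sp3.

6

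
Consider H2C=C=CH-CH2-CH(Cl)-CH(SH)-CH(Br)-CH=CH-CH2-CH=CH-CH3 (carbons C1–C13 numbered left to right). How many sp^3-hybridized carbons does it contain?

6

C1: sp2
C2: sp
C3: sp2
C4: sp3 ✓
C5: sp3 ✓
C6: sp3 ✓
C7: sp3 ✓
C8: sp2
C9: sp2
C10: sp3 ✓
C11: sp2
C12: sp2
C13: sp3 ✓
C4, C5, C6, C7, C10, C13 → 6 sp3 carbons.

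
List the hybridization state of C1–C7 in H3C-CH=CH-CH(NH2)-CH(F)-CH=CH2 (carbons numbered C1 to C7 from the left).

C1 (4 σ bonds) has steric number 4: sp3.
C2 is sp2: 3 σ bonds, plus one π bond, 3 electron-density regions.
C3 (3 σ bonds, plus one π bond) has steric number 3: sp2.
C4 is sp3: 4 σ bonds, 4 electron-density regions.
C5 (4 σ bonds) has steric number 4: sp3.
C6: 3 σ bonds, plus one π bond — 3 electron domains, sp2.
C7 is sp2: 3 σ bonds, plus one π bond, 3 electron-density regions.

C1 sp3, C2 sp2, C3 sp2, C4 sp3, C5 sp3, C6 sp2, C7 sp2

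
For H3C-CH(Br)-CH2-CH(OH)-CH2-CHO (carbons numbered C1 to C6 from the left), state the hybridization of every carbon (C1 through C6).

C1 sp3, C2 sp3, C3 sp3, C4 sp3, C5 sp3, C6 sp2

C1 carries 4 σ bonds, giving a steric number of 4, so it is sp3.
C2 — 4 σ bonds. Steric number 4, so sp3.
C3 (4 σ bonds) has steric number 4: sp3.
C4: 4 σ bonds — 4 electron domains, sp3.
C5 (4 σ bonds) has steric number 4: sp3.
C6 (3 σ bonds, plus one π bond) has steric number 3: sp2.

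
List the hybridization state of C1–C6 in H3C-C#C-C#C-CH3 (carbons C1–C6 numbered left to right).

C1 sp3, C2 sp, C3 sp, C4 sp, C5 sp, C6 sp3

C1 carries 4 σ bonds, giving a steric number of 4, so it is sp3.
C2 is sp: 2 σ bonds, plus two π bonds, 2 electron-density regions.
C3 — 2 σ bonds, plus two π bonds. Steric number 2, so sp.
C4: 2 σ bonds, plus two π bonds — 2 electron domains, sp.
C5 carries 2 σ bonds, plus two π bonds, giving a steric number of 2, so it is sp.
C6 is sp3: 4 σ bonds, 4 electron-density regions.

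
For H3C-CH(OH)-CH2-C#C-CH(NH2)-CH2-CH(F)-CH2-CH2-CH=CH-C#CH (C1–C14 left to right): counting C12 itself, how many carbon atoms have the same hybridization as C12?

C12 is sp2 (one π bond).
C1: sp3
C2: sp3
C3: sp3
C4: sp
C5: sp
C6: sp3
C7: sp3
C8: sp3
C9: sp3
C10: sp3
C11: sp2 ✓
C12: sp2 ✓
C13: sp
C14: sp
2 carbons are sp2.

2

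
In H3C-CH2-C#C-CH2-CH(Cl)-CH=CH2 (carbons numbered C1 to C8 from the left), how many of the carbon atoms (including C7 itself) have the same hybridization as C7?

2

C7 is sp2 (one π bond).
C1: sp3
C2: sp3
C3: sp
C4: sp
C5: sp3
C6: sp3
C7: sp2 ✓
C8: sp2 ✓
2 carbons are sp2.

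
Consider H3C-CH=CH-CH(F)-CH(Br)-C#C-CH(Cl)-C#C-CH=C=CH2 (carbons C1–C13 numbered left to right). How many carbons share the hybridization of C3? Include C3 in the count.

C3 is sp2 (one π bond).
C1: sp3
C2: sp2 ✓
C3: sp2 ✓
C4: sp3
C5: sp3
C6: sp
C7: sp
C8: sp3
C9: sp
C10: sp
C11: sp2 ✓
C12: sp
C13: sp2 ✓
4 carbons are sp2.

4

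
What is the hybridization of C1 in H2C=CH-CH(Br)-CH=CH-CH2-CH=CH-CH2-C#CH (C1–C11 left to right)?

sp^2

C1 (3 σ bonds, plus one π bond) has steric number 3: sp2.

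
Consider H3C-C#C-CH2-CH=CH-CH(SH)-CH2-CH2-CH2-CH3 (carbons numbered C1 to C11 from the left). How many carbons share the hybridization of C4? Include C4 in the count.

C4 is sp3 (only σ bonds).
C1: sp3 ✓
C2: sp
C3: sp
C4: sp3 ✓
C5: sp2
C6: sp2
C7: sp3 ✓
C8: sp3 ✓
C9: sp3 ✓
C10: sp3 ✓
C11: sp3 ✓
7 carbons are sp3.

7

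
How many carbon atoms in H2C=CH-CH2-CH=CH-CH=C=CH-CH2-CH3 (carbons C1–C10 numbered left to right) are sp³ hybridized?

C1: sp2
C2: sp2
C3: sp3 ✓
C4: sp2
C5: sp2
C6: sp2
C7: sp
C8: sp2
C9: sp3 ✓
C10: sp3 ✓
C3, C9, C10 → 3 sp3 carbons.

3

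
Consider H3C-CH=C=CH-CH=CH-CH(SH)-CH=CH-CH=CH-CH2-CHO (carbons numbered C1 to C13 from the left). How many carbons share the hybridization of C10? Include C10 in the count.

C10 is sp2 (one π bond).
C1: sp3
C2: sp2 ✓
C3: sp
C4: sp2 ✓
C5: sp2 ✓
C6: sp2 ✓
C7: sp3
C8: sp2 ✓
C9: sp2 ✓
C10: sp2 ✓
C11: sp2 ✓
C12: sp3
C13: sp2 ✓
9 carbons are sp2.

9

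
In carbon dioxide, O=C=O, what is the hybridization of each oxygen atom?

One σ bond + two lone pairs = steric number 3 → sp2.

sp2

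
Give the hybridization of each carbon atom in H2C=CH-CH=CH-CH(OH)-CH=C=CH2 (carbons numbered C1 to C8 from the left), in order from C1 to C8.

C1 sp2, C2 sp2, C3 sp2, C4 sp2, C5 sp3, C6 sp2, C7 sp, C8 sp2

C1 — 3 σ bonds, plus one π bond. Steric number 3, so sp2.
C2 has 3 σ bonds, plus one π bond: steric number 3 → sp2.
C3: 3 σ bonds, plus one π bond; 3 regions of electron density → sp2.
C4: 3 σ bonds, plus one π bond; 3 regions of electron density → sp2.
C5 — 4 σ bonds. Steric number 4, so sp3.
C6: 3 σ bonds, plus one π bond; 3 regions of electron density → sp2.
C7 has 2 σ bonds, plus two π bonds: steric number 2 → sp.
C8 is sp2: 3 σ bonds, plus one π bond, 3 electron-density regions.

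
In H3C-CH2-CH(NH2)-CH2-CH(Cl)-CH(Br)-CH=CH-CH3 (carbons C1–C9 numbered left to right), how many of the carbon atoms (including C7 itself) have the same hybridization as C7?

C7 is sp2 (one π bond).
C1: sp3
C2: sp3
C3: sp3
C4: sp3
C5: sp3
C6: sp3
C7: sp2 ✓
C8: sp2 ✓
C9: sp3
2 carbons are sp2.

2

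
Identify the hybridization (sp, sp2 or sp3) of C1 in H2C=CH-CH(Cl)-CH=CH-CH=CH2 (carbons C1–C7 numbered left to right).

C1 has 3 σ bonds, plus one π bond: steric number 3 → sp2.

sp2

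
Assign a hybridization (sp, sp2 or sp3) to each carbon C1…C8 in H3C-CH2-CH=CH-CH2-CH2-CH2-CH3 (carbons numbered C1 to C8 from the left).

C1 sp3, C2 sp3, C3 sp2, C4 sp2, C5 sp3, C6 sp3, C7 sp3, C8 sp3

C1: 4 σ bonds — 4 electron domains, sp3.
C2: 4 σ bonds — 4 electron domains, sp3.
C3 — 3 σ bonds, plus one π bond. Steric number 3, so sp2.
C4 (3 σ bonds, plus one π bond) has steric number 3: sp2.
C5 has 4 σ bonds: steric number 4 → sp3.
C6: 4 σ bonds — 4 electron domains, sp3.
C7 (4 σ bonds) has steric number 4: sp3.
C8 is sp3: 4 σ bonds, 4 electron-density regions.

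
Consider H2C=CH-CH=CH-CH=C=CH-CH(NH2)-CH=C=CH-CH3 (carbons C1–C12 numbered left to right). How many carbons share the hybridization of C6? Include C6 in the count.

C6 is sp (two π bonds).
C1: sp2
C2: sp2
C3: sp2
C4: sp2
C5: sp2
C6: sp ✓
C7: sp2
C8: sp3
C9: sp2
C10: sp ✓
C11: sp2
C12: sp3
2 carbons are sp.

2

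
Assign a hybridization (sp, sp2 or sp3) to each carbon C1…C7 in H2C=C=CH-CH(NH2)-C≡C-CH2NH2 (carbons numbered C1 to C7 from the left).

C1 sp2, C2 sp, C3 sp2, C4 sp3, C5 sp, C6 sp, C7 sp3

C1: 3 σ bonds, plus one π bond; 3 regions of electron density → sp2.
C2 is sp: 2 σ bonds, plus two π bonds, 2 electron-density regions.
C3 carries 3 σ bonds, plus one π bond, giving a steric number of 3, so it is sp2.
C4 — 4 σ bonds. Steric number 4, so sp3.
C5 is sp: 2 σ bonds, plus two π bonds, 2 electron-density regions.
C6 has 2 σ bonds, plus two π bonds: steric number 2 → sp.
C7 has 4 σ bonds: steric number 4 → sp3.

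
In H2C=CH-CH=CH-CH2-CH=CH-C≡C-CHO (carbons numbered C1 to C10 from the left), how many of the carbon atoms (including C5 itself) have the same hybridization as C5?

1

C5 is sp3 (only σ bonds).
C1: sp2
C2: sp2
C3: sp2
C4: sp2
C5: sp3 ✓
C6: sp2
C7: sp2
C8: sp
C9: sp
C10: sp2
1 carbon is sp3.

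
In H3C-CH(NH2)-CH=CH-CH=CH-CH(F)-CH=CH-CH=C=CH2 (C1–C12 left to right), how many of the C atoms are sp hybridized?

C1: sp3
C2: sp3
C3: sp2
C4: sp2
C5: sp2
C6: sp2
C7: sp3
C8: sp2
C9: sp2
C10: sp2
C11: sp ✓
C12: sp2
C11 → 1 sp carbon.

1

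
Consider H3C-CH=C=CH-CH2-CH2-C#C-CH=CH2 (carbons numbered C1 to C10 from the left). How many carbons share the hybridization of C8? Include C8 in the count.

C8 is sp (two π bonds).
C1: sp3
C2: sp2
C3: sp ✓
C4: sp2
C5: sp3
C6: sp3
C7: sp ✓
C8: sp ✓
C9: sp2
C10: sp2
3 carbons are sp.

3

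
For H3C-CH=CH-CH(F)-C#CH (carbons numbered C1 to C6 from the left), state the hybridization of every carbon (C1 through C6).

C1 — 4 σ bonds. Steric number 4, so sp3.
C2 has 3 σ bonds, plus one π bond: steric number 3 → sp2.
C3 has 3 σ bonds, plus one π bond: steric number 3 → sp2.
C4 — 4 σ bonds. Steric number 4, so sp3.
C5 has 2 σ bonds, plus two π bonds: steric number 2 → sp.
C6 — 2 σ bonds, plus two π bonds. Steric number 2, so sp.

C1 sp3, C2 sp2, C3 sp2, C4 sp3, C5 sp, C6 sp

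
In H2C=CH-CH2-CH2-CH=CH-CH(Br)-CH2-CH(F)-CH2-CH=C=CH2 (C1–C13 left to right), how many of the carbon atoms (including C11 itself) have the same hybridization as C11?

6

C11 is sp2 (one π bond).
C1: sp2 ✓
C2: sp2 ✓
C3: sp3
C4: sp3
C5: sp2 ✓
C6: sp2 ✓
C7: sp3
C8: sp3
C9: sp3
C10: sp3
C11: sp2 ✓
C12: sp
C13: sp2 ✓
6 carbons are sp2.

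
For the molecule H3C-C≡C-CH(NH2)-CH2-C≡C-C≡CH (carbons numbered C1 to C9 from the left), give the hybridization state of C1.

C1 carries 4 σ bonds, giving a steric number of 4, so it is sp3.

sp³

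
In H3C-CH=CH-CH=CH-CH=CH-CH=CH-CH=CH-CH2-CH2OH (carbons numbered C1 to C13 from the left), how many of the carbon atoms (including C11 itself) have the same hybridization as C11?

10

C11 is sp2 (one π bond).
C1: sp3
C2: sp2 ✓
C3: sp2 ✓
C4: sp2 ✓
C5: sp2 ✓
C6: sp2 ✓
C7: sp2 ✓
C8: sp2 ✓
C9: sp2 ✓
C10: sp2 ✓
C11: sp2 ✓
C12: sp3
C13: sp3
10 carbons are sp2.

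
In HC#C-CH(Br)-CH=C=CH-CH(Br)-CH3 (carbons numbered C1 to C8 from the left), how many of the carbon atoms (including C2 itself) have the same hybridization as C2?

C2 is sp (two π bonds).
C1: sp ✓
C2: sp ✓
C3: sp3
C4: sp2
C5: sp ✓
C6: sp2
C7: sp3
C8: sp3
3 carbons are sp.

3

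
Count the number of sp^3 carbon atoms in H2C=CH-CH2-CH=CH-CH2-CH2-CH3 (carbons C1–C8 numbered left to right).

4

C1: sp2
C2: sp2
C3: sp3 ✓
C4: sp2
C5: sp2
C6: sp3 ✓
C7: sp3 ✓
C8: sp3 ✓
C3, C6, C7, C8 → 4 sp3 carbons.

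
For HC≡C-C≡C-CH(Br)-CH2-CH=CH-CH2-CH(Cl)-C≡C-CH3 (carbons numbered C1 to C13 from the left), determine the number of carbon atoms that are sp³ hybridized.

5

C1: sp
C2: sp
C3: sp
C4: sp
C5: sp3 ✓
C6: sp3 ✓
C7: sp2
C8: sp2
C9: sp3 ✓
C10: sp3 ✓
C11: sp
C12: sp
C13: sp3 ✓
C5, C6, C9, C10, C13 → 5 sp3 carbons.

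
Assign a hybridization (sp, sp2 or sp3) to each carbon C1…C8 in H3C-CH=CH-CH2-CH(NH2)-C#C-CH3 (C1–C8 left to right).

C1 — 4 σ bonds. Steric number 4, so sp3.
C2 (3 σ bonds, plus one π bond) has steric number 3: sp2.
C3 — 3 σ bonds, plus one π bond. Steric number 3, so sp2.
C4 (4 σ bonds) has steric number 4: sp3.
C5 — 4 σ bonds. Steric number 4, so sp3.
C6 — 2 σ bonds, plus two π bonds. Steric number 2, so sp.
C7: 2 σ bonds, plus two π bonds — 2 electron domains, sp.
C8 (4 σ bonds) has steric number 4: sp3.

C1 sp3, C2 sp2, C3 sp2, C4 sp3, C5 sp3, C6 sp, C7 sp, C8 sp3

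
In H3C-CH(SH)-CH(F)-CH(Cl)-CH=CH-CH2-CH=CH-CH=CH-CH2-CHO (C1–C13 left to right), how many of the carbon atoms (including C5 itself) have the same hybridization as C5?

C5 is sp2 (one π bond).
C1: sp3
C2: sp3
C3: sp3
C4: sp3
C5: sp2 ✓
C6: sp2 ✓
C7: sp3
C8: sp2 ✓
C9: sp2 ✓
C10: sp2 ✓
C11: sp2 ✓
C12: sp3
C13: sp2 ✓
7 carbons are sp2.

7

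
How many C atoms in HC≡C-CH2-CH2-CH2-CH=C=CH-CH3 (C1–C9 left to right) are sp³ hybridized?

4

C1: sp
C2: sp
C3: sp3 ✓
C4: sp3 ✓
C5: sp3 ✓
C6: sp2
C7: sp
C8: sp2
C9: sp3 ✓
C3, C4, C5, C9 → 4 sp3 carbons.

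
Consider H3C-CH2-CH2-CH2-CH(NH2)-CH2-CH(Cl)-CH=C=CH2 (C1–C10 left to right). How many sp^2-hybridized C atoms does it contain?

C1: sp3
C2: sp3
C3: sp3
C4: sp3
C5: sp3
C6: sp3
C7: sp3
C8: sp2 ✓
C9: sp
C10: sp2 ✓
C8, C10 → 2 sp2 carbons.

2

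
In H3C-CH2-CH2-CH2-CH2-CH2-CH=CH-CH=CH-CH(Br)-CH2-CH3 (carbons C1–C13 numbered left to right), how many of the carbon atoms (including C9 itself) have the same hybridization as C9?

C9 is sp2 (one π bond).
C1: sp3
C2: sp3
C3: sp3
C4: sp3
C5: sp3
C6: sp3
C7: sp2 ✓
C8: sp2 ✓
C9: sp2 ✓
C10: sp2 ✓
C11: sp3
C12: sp3
C13: sp3
4 carbons are sp2.

4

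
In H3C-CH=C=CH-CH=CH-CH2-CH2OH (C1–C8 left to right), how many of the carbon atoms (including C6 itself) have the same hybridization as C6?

4

C6 is sp2 (one π bond).
C1: sp3
C2: sp2 ✓
C3: sp
C4: sp2 ✓
C5: sp2 ✓
C6: sp2 ✓
C7: sp3
C8: sp3
4 carbons are sp2.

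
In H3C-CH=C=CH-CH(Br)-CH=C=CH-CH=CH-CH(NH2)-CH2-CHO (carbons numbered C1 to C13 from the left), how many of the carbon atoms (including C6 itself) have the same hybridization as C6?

C6 is sp2 (one π bond).
C1: sp3
C2: sp2 ✓
C3: sp
C4: sp2 ✓
C5: sp3
C6: sp2 ✓
C7: sp
C8: sp2 ✓
C9: sp2 ✓
C10: sp2 ✓
C11: sp3
C12: sp3
C13: sp2 ✓
7 carbons are sp2.

7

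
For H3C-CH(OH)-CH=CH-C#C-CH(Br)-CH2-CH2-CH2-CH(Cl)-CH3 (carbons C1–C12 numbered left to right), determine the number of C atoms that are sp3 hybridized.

C1: sp3 ✓
C2: sp3 ✓
C3: sp2
C4: sp2
C5: sp
C6: sp
C7: sp3 ✓
C8: sp3 ✓
C9: sp3 ✓
C10: sp3 ✓
C11: sp3 ✓
C12: sp3 ✓
C1, C2, C7, C8, C9, C10, C11, C12 → 8 sp3 carbons.

8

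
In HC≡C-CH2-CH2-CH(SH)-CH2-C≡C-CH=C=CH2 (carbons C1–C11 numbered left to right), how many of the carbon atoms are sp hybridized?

C1: sp ✓
C2: sp ✓
C3: sp3
C4: sp3
C5: sp3
C6: sp3
C7: sp ✓
C8: sp ✓
C9: sp2
C10: sp ✓
C11: sp2
C1, C2, C7, C8, C10 → 5 sp carbons.

5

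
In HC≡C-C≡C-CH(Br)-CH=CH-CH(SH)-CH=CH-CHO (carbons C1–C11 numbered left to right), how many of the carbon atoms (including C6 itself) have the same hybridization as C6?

5

C6 is sp2 (one π bond).
C1: sp
C2: sp
C3: sp
C4: sp
C5: sp3
C6: sp2 ✓
C7: sp2 ✓
C8: sp3
C9: sp2 ✓
C10: sp2 ✓
C11: sp2 ✓
5 carbons are sp2.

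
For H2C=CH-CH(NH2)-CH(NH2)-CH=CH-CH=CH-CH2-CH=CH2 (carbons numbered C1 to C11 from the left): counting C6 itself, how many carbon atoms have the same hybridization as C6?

8

C6 is sp2 (one π bond).
C1: sp2 ✓
C2: sp2 ✓
C3: sp3
C4: sp3
C5: sp2 ✓
C6: sp2 ✓
C7: sp2 ✓
C8: sp2 ✓
C9: sp3
C10: sp2 ✓
C11: sp2 ✓
8 carbons are sp2.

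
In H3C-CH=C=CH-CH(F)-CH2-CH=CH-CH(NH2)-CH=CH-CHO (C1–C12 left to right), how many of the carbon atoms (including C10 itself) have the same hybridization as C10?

7

C10 is sp2 (one π bond).
C1: sp3
C2: sp2 ✓
C3: sp
C4: sp2 ✓
C5: sp3
C6: sp3
C7: sp2 ✓
C8: sp2 ✓
C9: sp3
C10: sp2 ✓
C11: sp2 ✓
C12: sp2 ✓
7 carbons are sp2.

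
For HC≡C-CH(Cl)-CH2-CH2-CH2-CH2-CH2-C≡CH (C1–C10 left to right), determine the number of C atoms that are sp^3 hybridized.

C1: sp
C2: sp
C3: sp3 ✓
C4: sp3 ✓
C5: sp3 ✓
C6: sp3 ✓
C7: sp3 ✓
C8: sp3 ✓
C9: sp
C10: sp
C3, C4, C5, C6, C7, C8 → 6 sp3 carbons.

6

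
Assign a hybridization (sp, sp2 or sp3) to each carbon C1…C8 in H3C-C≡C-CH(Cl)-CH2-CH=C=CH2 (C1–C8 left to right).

C1 sp3, C2 sp, C3 sp, C4 sp3, C5 sp3, C6 sp2, C7 sp, C8 sp2

C1 carries 4 σ bonds, giving a steric number of 4, so it is sp3.
C2 is sp: 2 σ bonds, plus two π bonds, 2 electron-density regions.
C3 has 2 σ bonds, plus two π bonds: steric number 2 → sp.
C4: 4 σ bonds — 4 electron domains, sp3.
C5: 4 σ bonds — 4 electron domains, sp3.
C6: 3 σ bonds, plus one π bond — 3 electron domains, sp2.
C7 (2 σ bonds, plus two π bonds) has steric number 2: sp.
C8: 3 σ bonds, plus one π bond; 3 regions of electron density → sp2.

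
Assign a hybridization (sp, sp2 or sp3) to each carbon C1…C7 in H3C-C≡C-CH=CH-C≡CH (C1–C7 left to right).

C1 sp3, C2 sp, C3 sp, C4 sp2, C5 sp2, C6 sp, C7 sp

C1: 4 σ bonds; 4 regions of electron density → sp3.
C2: 2 σ bonds, plus two π bonds; 2 regions of electron density → sp.
C3 is sp: 2 σ bonds, plus two π bonds, 2 electron-density regions.
C4 carries 3 σ bonds, plus one π bond, giving a steric number of 3, so it is sp2.
C5: 3 σ bonds, plus one π bond; 3 regions of electron density → sp2.
C6: 2 σ bonds, plus two π bonds — 2 electron domains, sp.
C7 has 2 σ bonds, plus two π bonds: steric number 2 → sp.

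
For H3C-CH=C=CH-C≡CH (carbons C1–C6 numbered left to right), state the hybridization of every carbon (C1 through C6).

C1 sp3, C2 sp2, C3 sp, C4 sp2, C5 sp, C6 sp

C1 (4 σ bonds) has steric number 4: sp3.
C2 carries 3 σ bonds, plus one π bond, giving a steric number of 3, so it is sp2.
C3 is sp: 2 σ bonds, plus two π bonds, 2 electron-density regions.
C4 carries 3 σ bonds, plus one π bond, giving a steric number of 3, so it is sp2.
C5 is sp: 2 σ bonds, plus two π bonds, 2 electron-density regions.
C6: 2 σ bonds, plus two π bonds; 2 regions of electron density → sp.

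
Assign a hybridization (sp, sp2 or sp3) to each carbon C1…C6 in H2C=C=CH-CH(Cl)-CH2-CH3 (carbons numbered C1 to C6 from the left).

C1 has 3 σ bonds, plus one π bond: steric number 3 → sp2.
C2: 2 σ bonds, plus two π bonds — 2 electron domains, sp.
C3 is sp2: 3 σ bonds, plus one π bond, 3 electron-density regions.
C4 carries 4 σ bonds, giving a steric number of 4, so it is sp3.
C5 is sp3: 4 σ bonds, 4 electron-density regions.
C6 carries 4 σ bonds, giving a steric number of 4, so it is sp3.

C1 sp2, C2 sp, C3 sp2, C4 sp3, C5 sp3, C6 sp3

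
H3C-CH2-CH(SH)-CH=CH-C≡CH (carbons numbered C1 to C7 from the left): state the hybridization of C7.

C7: 2 σ bonds, plus two π bonds; 2 regions of electron density → sp.

sp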